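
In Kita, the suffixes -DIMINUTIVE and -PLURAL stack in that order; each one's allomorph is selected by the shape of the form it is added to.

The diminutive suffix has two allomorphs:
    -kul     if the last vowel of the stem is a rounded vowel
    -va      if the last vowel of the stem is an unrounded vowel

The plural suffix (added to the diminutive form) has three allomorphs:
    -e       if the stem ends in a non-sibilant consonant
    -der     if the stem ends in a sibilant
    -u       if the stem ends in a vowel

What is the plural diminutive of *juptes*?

juptesvau

Since the last vowel of *juptes* is /e/ (an unrounded vowel), it takes -va, giving *juptesva*.
The final sound of the diminutive form *juptesva* is /a/, which is a vowel, so the plural suffix is -u, giving *juptesvau*.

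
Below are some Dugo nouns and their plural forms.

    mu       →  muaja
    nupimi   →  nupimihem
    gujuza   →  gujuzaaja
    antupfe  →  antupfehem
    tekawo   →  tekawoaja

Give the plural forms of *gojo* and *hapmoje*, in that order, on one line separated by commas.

gojoaja, hapmojehem

The alternation tracks the last vowel of the stem — -hem when the last vowel of the stem is a front vowel (*nupimi*, *antupfe*); -aja when the last vowel of the stem is a back vowel (*mu*, *gujuza*, *tekawo*).
*gojo*: last vowel = /o/, a back vowel → -aja → *gojoaja*.
*hapmoje*: last vowel = /e/, a front vowel → -hem → *hapmojehem*.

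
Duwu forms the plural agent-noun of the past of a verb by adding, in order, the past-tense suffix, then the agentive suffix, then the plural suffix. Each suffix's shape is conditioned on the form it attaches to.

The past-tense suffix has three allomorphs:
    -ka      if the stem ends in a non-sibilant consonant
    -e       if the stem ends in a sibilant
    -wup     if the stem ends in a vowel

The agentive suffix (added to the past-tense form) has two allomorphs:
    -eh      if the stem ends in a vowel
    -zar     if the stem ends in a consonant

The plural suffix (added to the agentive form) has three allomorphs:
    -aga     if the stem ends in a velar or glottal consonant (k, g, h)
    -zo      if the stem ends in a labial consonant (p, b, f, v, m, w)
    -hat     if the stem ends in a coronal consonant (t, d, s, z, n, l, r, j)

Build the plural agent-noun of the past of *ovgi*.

*ovgi* — final sound /i/ (a vowel) → -wup → *ovgiwup*.
The final sound of the past-tense form *ovgiwup* is /p/, which is a consonant, so the agentive suffix is -zar, giving *ovgiwupzar*.
The agentive form *ovgiwupzar* — final consonant /r/ (coronal) → -hat → *ovgiwupzarhat*.

ovgiwupzarhat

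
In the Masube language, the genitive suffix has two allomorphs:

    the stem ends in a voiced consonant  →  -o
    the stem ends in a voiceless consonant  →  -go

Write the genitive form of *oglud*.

The final consonant of *oglud* is /d/, which is voiced, so the suffix is -o, giving *ogludo*.

ogludo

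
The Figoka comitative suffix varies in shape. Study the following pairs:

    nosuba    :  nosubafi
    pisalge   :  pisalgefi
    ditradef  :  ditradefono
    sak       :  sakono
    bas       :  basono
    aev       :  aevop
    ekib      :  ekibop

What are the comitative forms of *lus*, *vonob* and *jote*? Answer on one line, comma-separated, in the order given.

lusono, vonobop, jotefi

The alternation tracks the final sound of the stem — -ono when the stem ends in a voiceless consonant (*ditradef*, *sak*, *bas*); -op when the stem ends in a voiced consonant (*aev*, *ekib*); -fi when the stem ends in a vowel (*nosuba*, *pisalge*).
The final sound of *lus* is /s/, which is a voiceless consonant, so the suffix is -ono, giving *lusono*.
*vonob*: final sound = /b/, a voiced consonant → -op → *vonobop*.
*jote* — final sound /e/ (a vowel) → -fi → *jotefi*.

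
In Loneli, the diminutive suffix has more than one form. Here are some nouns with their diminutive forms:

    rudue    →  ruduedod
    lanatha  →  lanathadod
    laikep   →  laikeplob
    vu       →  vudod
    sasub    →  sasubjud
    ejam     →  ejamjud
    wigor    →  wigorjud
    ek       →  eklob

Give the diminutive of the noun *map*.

maplob

The pattern is voicing of the final sound: -lob when the stem ends in a voiceless consonant (*laikep*, *ek*); -jud when the stem ends in a voiced consonant (*sasub*, *ejam*, *wigor*); -dod when the stem ends in a vowel (*rudue*, *lanatha*, *vu*).
*map*: final sound = /p/, a voiceless consonant → -lob → *maplob*.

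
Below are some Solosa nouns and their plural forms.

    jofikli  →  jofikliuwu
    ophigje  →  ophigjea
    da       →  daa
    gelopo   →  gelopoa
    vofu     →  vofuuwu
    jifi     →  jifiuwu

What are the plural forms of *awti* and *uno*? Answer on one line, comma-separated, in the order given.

awtiuwu, unoa

Looking at the last vowel of each stem: -uwu when the last vowel of the stem is a high vowel (*jofikli*, *vofu*, *jifi*); -a when the last vowel of the stem is a non-high vowel (*ophigje*, *da*, *gelopo*).
*awti* — last vowel /i/ (a high vowel) → -uwu → *awtiuwu*.
The last vowel of *uno* is /o/, which is a non-high vowel, so the suffix is -a, giving *unoa*.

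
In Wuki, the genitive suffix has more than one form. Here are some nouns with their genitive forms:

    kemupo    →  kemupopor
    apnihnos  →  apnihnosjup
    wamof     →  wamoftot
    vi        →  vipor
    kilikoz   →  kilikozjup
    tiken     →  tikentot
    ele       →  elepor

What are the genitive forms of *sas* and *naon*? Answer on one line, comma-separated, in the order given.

sasjup, naontot

The pattern is sibilance of the final sound: -jup when the stem ends in a sibilant (*apnihnos*, *kilikoz*); -tot when the stem ends in a non-sibilant consonant (*wamof*, *tiken*); -por when the stem ends in a vowel (*kemupo*, *vi*, *ele*).
*sas*: final sound = /s/, a sibilant → -jup → *sasjup*.
The final sound of *naon* is /n/, which is a non-sibilant consonant, so the suffix is -tot, giving *naontot*.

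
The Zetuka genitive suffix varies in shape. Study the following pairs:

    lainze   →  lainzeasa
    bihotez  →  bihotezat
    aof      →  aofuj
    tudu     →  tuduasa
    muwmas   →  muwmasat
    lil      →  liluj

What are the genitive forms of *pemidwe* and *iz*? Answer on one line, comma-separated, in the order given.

pemidweasa, izat

The pattern is sibilance of the final sound: -at when the stem ends in a sibilant (*bihotez*, *muwmas*); -uj when the stem ends in a non-sibilant consonant (*aof*, *lil*); -asa when the stem ends in a vowel (*lainze*, *tudu*).
*pemidwe*: final sound = /e/, a vowel → -asa → *pemidweasa*.
The final sound of *iz* is /z/, which is a sibilant, so the suffix is -at, giving *izat*.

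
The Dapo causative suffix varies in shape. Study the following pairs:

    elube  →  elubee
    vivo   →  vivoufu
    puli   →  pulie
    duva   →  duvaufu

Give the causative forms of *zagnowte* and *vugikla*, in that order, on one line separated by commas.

Looking at the last vowel of each stem: -e when the last vowel of the stem is a front vowel (*elube*, *puli*); -ufu when the last vowel of the stem is a back vowel (*vivo*, *duva*).
The last vowel of *zagnowte* is /e/, which is a front vowel, so the suffix is -e, giving *zagnowtee*.
The last vowel of *vugikla* is /a/, which is a back vowel, so the suffix is -ufu, giving *vugiklaufu*.

zagnowtee, vugiklaufu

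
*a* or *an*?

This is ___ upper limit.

an

The indefinite article is chosen by the initial *sound* of the following word, not its spelling.
*upper* begins with the sound /ʌ/ (u pronounced /ʌ/) — a vowel sound.
So the article is *an*: This is an upper limit.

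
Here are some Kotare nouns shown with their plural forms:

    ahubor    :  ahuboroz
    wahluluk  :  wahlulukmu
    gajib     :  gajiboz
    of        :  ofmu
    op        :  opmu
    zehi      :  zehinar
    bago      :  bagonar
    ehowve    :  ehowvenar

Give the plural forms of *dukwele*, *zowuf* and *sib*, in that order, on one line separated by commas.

dukwelenar, zowufmu, siboz

The pattern is voicing of the final sound: -mu when the stem ends in a voiceless consonant (*wahluluk*, *of*, *op*); -oz when the stem ends in a voiced consonant (*ahubor*, *gajib*); -nar when the stem ends in a vowel (*zehi*, *bago*, *ehowve*).
Since the final sound of *dukwele* is /e/ (a vowel), it takes -nar, giving *dukwelenar*.
Since the final sound of *zowuf* is /f/ (a voiceless consonant), it takes -mu, giving *zowufmu*.
*sib*: final sound = /b/, a voiced consonant → -oz → *siboz*.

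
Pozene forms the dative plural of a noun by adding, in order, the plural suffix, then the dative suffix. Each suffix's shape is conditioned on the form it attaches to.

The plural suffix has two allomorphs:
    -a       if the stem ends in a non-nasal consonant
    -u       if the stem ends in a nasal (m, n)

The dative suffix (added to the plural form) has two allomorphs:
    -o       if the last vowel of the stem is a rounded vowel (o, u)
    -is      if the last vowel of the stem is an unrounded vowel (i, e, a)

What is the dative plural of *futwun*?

futwunuo

The final consonant of *futwun* is /n/, which is a nasal, so the plural suffix is -u, giving *futwunu*.
The plural form *futwunu*: last vowel = /u/, a rounded vowel → -o → *futwunuo*.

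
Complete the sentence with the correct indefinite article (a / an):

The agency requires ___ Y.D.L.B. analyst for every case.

a

The indefinite article is chosen by the initial *sound* of the following word, not its spelling.
The initialism *Y.D.L.B.* is read letter by letter; the first letter, Y, is pronounced /waɪ/, which begins with a consonant sound.
So the article is *a*: The agency requires a Y.D.L.B. analyst for every case.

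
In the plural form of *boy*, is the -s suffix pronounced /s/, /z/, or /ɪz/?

/z/

The stem *boy* ends in a voiced non-sibilant sound.
The plural suffix surfaces as /ɪz/ after sibilants, /s/ after other voiceless consonants, and /z/ after other voiced sounds.
So the plural -s on *boy* is pronounced /z/.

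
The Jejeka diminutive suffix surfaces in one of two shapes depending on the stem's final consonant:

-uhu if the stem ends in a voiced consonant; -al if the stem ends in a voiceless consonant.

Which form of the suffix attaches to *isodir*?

-uhu

Since the final consonant of *isodir* is /r/ (voiced), it takes -uhu.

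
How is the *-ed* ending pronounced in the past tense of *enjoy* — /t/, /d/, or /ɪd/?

The stem *enjoy* ends in a voiced sound other than /d/.
The -ed suffix is realized as /ɪd/ after /t, d/; as /t/ after other voiceless consonants; and as /d/ after other voiced sounds.
So -ed on *enjoy* is pronounced /d/.

/d/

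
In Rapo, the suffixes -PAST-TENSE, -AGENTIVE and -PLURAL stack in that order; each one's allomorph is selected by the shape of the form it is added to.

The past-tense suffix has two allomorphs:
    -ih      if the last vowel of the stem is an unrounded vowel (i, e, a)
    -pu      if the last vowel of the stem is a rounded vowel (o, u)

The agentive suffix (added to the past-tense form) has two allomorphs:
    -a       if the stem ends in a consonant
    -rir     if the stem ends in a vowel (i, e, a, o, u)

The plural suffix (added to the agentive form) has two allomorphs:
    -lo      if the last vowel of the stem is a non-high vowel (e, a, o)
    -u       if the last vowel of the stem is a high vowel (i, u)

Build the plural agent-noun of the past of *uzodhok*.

uzodhokpuriru

*uzodhok*: last vowel = /o/, a rounded vowel → -pu → *uzodhokpu*.
The final sound of the past-tense form *uzodhokpu* is /u/, which is a vowel, so the agentive suffix is -rir, giving *uzodhokpurir*.
The last vowel of the agentive form *uzodhokpurir* is /i/, which is a high vowel, so the plural suffix is -u, giving *uzodhokpuriru*.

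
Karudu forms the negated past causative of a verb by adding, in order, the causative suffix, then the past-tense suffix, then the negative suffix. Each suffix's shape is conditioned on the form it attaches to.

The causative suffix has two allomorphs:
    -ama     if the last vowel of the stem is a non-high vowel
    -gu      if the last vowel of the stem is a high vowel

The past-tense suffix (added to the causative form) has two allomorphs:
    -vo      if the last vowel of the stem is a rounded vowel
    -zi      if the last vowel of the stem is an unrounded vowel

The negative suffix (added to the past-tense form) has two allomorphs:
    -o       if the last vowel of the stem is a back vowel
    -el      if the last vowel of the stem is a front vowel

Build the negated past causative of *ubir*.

Since the last vowel of *ubir* is /i/ (a high vowel), it takes -gu, giving *ubirgu*.
The causative form *ubirgu* — last vowel /u/ (a rounded vowel) → -vo → *ubirguvo*.
Since the last vowel of the past-tense form *ubirguvo* is /o/ (a back vowel), it takes -o, giving *ubirguvoo*.

ubirguvoo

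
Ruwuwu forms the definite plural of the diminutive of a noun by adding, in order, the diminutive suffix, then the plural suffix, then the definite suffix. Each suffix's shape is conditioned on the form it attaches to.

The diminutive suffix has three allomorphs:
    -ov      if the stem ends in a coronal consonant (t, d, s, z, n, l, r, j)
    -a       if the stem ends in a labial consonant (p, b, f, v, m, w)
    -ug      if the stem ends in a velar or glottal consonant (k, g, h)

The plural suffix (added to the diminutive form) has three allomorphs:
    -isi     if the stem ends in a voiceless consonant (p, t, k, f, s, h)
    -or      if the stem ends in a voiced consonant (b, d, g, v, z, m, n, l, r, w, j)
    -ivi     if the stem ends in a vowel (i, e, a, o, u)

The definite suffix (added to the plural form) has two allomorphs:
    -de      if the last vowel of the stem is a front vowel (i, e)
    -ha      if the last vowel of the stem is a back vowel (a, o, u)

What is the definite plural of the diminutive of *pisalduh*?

The final consonant of *pisalduh* is /h/, which is velar/glottal, so the diminutive suffix is -ug, giving *pisalduhug*.
The diminutive form *pisalduhug*: final sound = /g/, a voiced consonant → -or → *pisalduhugor*.
The plural form *pisalduhugor* — last vowel /o/ (a back vowel) → -ha → *pisalduhugorha*.

pisalduhugorha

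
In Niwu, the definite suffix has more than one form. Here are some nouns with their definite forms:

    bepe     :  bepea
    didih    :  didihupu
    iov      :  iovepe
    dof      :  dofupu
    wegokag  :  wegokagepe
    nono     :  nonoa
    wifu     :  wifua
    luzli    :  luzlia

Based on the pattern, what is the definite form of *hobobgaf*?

The suffix is conditioned by the final sound: -upu when the stem ends in a voiceless consonant (*didih*, *dof*); -epe when the stem ends in a voiced consonant (*iov*, *wegokag*); -a when the stem ends in a vowel (*bepe*, *nono*, *wifu*, *luzli*).
*hobobgaf*: final sound = /f/, a voiceless consonant → -upu → *hobobgafupu*.

hobobgafupu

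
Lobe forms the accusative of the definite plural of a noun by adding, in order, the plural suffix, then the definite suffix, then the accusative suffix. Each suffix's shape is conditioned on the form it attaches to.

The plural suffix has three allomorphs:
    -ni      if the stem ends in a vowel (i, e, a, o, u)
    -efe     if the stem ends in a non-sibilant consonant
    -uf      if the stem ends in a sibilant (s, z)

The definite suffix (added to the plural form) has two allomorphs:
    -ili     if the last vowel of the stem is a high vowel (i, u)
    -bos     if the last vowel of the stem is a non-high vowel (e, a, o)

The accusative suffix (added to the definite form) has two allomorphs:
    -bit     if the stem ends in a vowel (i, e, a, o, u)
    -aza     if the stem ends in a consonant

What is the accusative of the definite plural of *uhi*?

*uhi* — final sound /i/ (a vowel) → -ni → *uhini*.
The plural form *uhini* — last vowel /i/ (a high vowel) → -ili → *uhiniili*.
Since the final sound of the definite form *uhiniili* is /i/ (a vowel), it takes -bit, giving *uhiniilibit*.

uhiniilibit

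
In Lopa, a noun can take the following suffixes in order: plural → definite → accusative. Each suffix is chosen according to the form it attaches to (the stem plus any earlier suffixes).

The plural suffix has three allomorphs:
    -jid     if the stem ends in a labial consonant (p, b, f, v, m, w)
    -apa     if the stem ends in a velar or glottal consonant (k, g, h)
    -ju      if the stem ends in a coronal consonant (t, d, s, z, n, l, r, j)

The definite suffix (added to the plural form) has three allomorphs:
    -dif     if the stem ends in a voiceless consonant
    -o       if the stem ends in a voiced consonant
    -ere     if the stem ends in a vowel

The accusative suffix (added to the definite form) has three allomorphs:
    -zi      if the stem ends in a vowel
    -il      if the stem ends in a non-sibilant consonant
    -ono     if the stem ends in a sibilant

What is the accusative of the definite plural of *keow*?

*keow* — final consonant /w/ (labial) → -jid → *keowjid*.
Since the final sound of the plural form *keowjid* is /d/ (a voiced consonant), it takes -o, giving *keowjido*.
The final sound of the definite form *keowjido* is /o/, which is a vowel, so the accusative suffix is -zi, giving *keowjidozi*.

keowjidozi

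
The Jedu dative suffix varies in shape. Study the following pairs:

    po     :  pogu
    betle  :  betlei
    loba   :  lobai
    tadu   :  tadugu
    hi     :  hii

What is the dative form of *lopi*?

lopii

The pattern is rounding harmony: -gu when the last vowel of the stem is a rounded vowel (*po*, *tadu*); -i when the last vowel of the stem is an unrounded vowel (*betle*, *loba*, *hi*).
*lopi*: last vowel = /i/, an unrounded vowel → -i → *lopii*.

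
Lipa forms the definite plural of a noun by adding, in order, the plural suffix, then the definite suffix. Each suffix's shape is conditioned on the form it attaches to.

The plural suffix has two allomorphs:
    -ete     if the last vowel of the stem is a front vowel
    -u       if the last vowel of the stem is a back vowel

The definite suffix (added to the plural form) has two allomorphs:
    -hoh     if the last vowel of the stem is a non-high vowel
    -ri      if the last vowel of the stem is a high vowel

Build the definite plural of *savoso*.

savosouri

Since the last vowel of *savoso* is /o/ (a back vowel), it takes -u, giving *savosou*.
The last vowel of the plural form *savosou* is /u/, which is a high vowel, so the definite suffix is -ri, giving *savosouri*.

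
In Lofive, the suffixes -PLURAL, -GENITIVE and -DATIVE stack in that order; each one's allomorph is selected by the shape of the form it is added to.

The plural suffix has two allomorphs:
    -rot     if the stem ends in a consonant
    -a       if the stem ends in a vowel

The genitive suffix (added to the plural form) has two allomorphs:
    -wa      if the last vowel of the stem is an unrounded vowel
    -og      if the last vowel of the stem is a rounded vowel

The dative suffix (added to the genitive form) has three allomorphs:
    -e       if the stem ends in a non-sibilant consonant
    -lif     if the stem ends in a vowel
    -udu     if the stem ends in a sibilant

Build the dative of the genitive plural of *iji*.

ijiawalif

Since the final sound of *iji* is /i/ (a vowel), it takes -a, giving *ijia*.
The plural form *ijia* — last vowel /a/ (an unrounded vowel) → -wa → *ijiawa*.
The genitive form *ijiawa* — final sound /a/ (a vowel) → -lif → *ijiawalif*.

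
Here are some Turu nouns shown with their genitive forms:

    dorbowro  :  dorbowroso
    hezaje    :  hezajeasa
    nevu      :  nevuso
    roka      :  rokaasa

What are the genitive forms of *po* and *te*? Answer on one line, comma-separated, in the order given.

The suffix is conditioned by the last vowel: -so when the last vowel of the stem is a rounded vowel (*dorbowro*, *nevu*); -asa when the last vowel of the stem is an unrounded vowel (*hezaje*, *roka*).
The last vowel of *po* is /o/, which is a rounded vowel, so the suffix is -so, giving *poso*.
Since the last vowel of *te* is /e/ (an unrounded vowel), it takes -asa, giving *teasa*.

poso, teasa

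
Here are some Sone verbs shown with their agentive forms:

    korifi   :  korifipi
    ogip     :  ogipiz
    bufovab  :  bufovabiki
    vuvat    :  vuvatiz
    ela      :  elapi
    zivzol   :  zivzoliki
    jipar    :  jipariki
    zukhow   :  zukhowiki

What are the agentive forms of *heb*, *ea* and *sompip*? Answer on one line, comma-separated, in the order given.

hebiki, eapi, sompipiz

Looking at the final sound of each stem: -iz when the stem ends in a voiceless consonant (*ogip*, *vuvat*); -iki when the stem ends in a voiced consonant (*bufovab*, *zivzol*, *jipar*, *zukhow*); -pi when the stem ends in a vowel (*korifi*, *ela*).
*heb*: final sound = /b/, a voiced consonant → -iki → *hebiki*.
The final sound of *ea* is /a/, which is a vowel, so the suffix is -pi, giving *eapi*.
Since the final sound of *sompip* is /p/ (a voiceless consonant), it takes -iz, giving *sompipiz*.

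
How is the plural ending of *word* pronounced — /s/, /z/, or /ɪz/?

/z/

The stem *word* ends in a voiced non-sibilant sound.
The plural suffix surfaces as /ɪz/ after sibilants, /s/ after other voiceless consonants, and /z/ after other voiced sounds.
So the plural -s on *word* is pronounced /z/.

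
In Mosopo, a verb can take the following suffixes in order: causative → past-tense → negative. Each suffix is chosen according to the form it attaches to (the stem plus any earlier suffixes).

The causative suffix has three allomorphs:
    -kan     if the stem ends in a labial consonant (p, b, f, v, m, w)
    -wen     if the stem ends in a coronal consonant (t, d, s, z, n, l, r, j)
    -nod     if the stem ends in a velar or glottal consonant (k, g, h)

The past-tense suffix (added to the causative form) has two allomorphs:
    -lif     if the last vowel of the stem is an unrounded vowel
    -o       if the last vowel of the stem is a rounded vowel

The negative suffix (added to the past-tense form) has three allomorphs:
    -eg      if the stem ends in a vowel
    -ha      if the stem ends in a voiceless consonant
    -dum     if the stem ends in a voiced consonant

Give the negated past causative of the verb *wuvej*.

The final consonant of *wuvej* is /j/, which is coronal, so the causative suffix is -wen, giving *wuvejwen*.
The causative form *wuvejwen*: last vowel = /e/, an unrounded vowel → -lif → *wuvejwenlif*.
The final sound of the past-tense form *wuvejwenlif* is /f/, which is a voiceless consonant, so the negative suffix is -ha, giving *wuvejwenlifha*.

wuvejwenlifha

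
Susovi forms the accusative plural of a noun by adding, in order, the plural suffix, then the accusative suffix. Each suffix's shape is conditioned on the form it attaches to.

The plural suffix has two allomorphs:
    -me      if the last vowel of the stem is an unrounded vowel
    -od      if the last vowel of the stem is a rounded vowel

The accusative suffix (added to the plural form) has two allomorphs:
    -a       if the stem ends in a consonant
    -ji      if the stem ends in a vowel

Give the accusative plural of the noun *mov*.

movoda

Since the last vowel of *mov* is /o/ (a rounded vowel), it takes -od, giving *movod*.
Since the final sound of the plural form *movod* is /d/ (a consonant), it takes -a, giving *movoda*.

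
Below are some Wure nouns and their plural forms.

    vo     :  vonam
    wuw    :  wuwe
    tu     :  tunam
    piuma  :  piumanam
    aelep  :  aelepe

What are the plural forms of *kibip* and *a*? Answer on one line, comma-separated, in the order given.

kibipe, anam

The alternation tracks the final sound of the stem — -e when the stem ends in a consonant (*wuw*, *aelep*); -nam when the stem ends in a vowel (*vo*, *tu*, *piuma*).
*kibip* — final sound /p/ (a consonant) → -e → *kibipe*.
The final sound of *a* is /a/, which is a vowel, so the suffix is -nam, giving *anam*.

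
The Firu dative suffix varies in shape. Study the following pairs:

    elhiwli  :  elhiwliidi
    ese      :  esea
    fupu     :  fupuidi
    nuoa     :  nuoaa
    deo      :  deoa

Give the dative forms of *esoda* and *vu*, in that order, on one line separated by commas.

esodaa, vuidi

Looking at the last vowel of each stem: -idi when the last vowel of the stem is a high vowel (*elhiwli*, *fupu*); -a when the last vowel of the stem is a non-high vowel (*ese*, *nuoa*, *deo*).
*esoda*: last vowel = /a/, a non-high vowel → -a → *esodaa*.
The last vowel of *vu* is /u/, which is a high vowel, so the suffix is -idi, giving *vuidi*.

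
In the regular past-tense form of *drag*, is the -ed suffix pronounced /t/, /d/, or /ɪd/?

The stem *drag* ends in a voiced sound other than /d/.
The -ed suffix is realized as /ɪd/ after /t, d/; as /t/ after other voiceless consonants; and as /d/ after other voiced sounds.
So -ed on *drag* is pronounced /d/.

/d/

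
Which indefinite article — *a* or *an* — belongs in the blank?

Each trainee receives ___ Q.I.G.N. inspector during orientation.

The indefinite article is chosen by the initial *sound* of the following word, not its spelling.
The initialism *Q.I.G.N.* is read letter by letter; the first letter, Q, is pronounced /kjuː/, which begins with a consonant sound.
So the article is *a*: Each trainee receives a Q.I.G.N. inspector during orientation.

a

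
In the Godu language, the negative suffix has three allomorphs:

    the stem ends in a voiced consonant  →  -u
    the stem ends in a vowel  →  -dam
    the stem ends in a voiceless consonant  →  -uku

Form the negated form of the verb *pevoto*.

pevotodam

The final sound of *pevoto* is /o/, which is a vowel, so the suffix is -dam, giving *pevotodam*.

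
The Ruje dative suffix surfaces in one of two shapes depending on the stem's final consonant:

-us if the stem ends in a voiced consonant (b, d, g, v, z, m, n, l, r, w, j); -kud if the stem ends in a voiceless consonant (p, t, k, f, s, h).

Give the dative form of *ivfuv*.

*ivfuv* — final consonant /v/ (voiced) → -us → *ivfuvus*.

ivfuvus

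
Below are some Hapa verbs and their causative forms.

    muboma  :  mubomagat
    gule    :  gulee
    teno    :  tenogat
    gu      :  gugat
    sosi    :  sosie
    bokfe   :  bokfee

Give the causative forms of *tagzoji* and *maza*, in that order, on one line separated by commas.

The alternation tracks the last vowel of the stem — -e when the last vowel of the stem is a front vowel (*gule*, *sosi*, *bokfe*); -gat when the last vowel of the stem is a back vowel (*muboma*, *teno*, *gu*).
Since the last vowel of *tagzoji* is /i/ (a front vowel), it takes -e, giving *tagzojie*.
*maza*: last vowel = /a/, a back vowel → -gat → *mazagat*.

tagzojie, mazagat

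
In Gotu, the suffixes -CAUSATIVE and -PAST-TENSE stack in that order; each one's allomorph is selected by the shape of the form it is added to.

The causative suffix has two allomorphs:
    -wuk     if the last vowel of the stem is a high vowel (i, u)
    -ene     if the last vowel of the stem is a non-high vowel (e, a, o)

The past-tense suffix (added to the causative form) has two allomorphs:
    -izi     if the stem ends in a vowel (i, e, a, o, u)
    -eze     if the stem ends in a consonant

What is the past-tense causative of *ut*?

utwukeze

*ut*: last vowel = /u/, a high vowel → -wuk → *utwuk*.
Since the final sound of the causative form *utwuk* is /k/ (a consonant), it takes -eze, giving *utwukeze*.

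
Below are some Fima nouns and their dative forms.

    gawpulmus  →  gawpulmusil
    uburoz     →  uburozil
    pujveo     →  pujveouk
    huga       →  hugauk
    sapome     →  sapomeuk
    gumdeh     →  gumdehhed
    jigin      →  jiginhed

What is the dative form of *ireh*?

The pattern is sibilance of the final sound: -il when the stem ends in a sibilant (*gawpulmus*, *uburoz*); -hed when the stem ends in a non-sibilant consonant (*gumdeh*, *jigin*); -uk when the stem ends in a vowel (*pujveo*, *huga*, *sapome*).
Since the final sound of *ireh* is /h/ (a non-sibilant consonant), it takes -hed, giving *irehhed*.

irehhed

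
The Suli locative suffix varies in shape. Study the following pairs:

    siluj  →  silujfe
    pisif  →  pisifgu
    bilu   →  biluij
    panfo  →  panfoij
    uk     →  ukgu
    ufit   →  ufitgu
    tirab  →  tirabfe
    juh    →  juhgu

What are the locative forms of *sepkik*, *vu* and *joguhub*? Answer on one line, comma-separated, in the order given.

sepkikgu, vuij, joguhubfe

The alternation tracks the final sound of the stem — -gu when the stem ends in a voiceless consonant (*pisif*, *uk*, *ufit*, *juh*); -fe when the stem ends in a voiced consonant (*siluj*, *tirab*); -ij when the stem ends in a vowel (*bilu*, *panfo*).
Since the final sound of *sepkik* is /k/ (a voiceless consonant), it takes -gu, giving *sepkikgu*.
*vu*: final sound = /u/, a vowel → -ij → *vuij*.
Since the final sound of *joguhub* is /b/ (a voiced consonant), it takes -fe, giving *joguhubfe*.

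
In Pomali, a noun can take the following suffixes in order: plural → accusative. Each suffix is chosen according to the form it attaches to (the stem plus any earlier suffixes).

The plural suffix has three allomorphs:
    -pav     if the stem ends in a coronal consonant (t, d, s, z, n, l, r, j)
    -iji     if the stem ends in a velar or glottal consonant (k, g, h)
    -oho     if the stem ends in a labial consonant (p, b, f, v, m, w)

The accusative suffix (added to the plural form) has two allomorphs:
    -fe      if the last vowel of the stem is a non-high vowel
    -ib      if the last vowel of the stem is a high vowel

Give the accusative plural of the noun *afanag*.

*afanag*: final consonant = /g/, velar/glottal → -iji → *afanagiji*.
The plural form *afanagiji* — last vowel /i/ (a high vowel) → -ib → *afanagijiib*.

afanagijiib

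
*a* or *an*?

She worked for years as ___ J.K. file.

a

The indefinite article is chosen by the initial *sound* of the following word, not its spelling.
The initialism *J.K.* is read letter by letter; the first letter, J, is pronounced /dʒeɪ/, which begins with a consonant sound.
So the article is *a*: She worked for years as a J.K. file.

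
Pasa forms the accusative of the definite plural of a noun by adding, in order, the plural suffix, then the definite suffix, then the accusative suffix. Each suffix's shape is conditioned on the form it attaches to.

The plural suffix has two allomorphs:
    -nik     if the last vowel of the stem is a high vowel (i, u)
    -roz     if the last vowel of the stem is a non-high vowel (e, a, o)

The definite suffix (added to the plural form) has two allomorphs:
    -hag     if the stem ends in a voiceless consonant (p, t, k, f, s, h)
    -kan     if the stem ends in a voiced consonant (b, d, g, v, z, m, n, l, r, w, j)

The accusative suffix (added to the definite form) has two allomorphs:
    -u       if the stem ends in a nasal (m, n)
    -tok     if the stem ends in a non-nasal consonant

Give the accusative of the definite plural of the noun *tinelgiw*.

Since the last vowel of *tinelgiw* is /i/ (a high vowel), it takes -nik, giving *tinelgiwnik*.
The final consonant of the plural form *tinelgiwnik* is /k/, which is voiceless, so the definite suffix is -hag, giving *tinelgiwnikhag*.
Since the final consonant of the definite form *tinelgiwnikhag* is /g/ (non-nasal), it takes -tok, giving *tinelgiwnikhagtok*.

tinelgiwnikhagtok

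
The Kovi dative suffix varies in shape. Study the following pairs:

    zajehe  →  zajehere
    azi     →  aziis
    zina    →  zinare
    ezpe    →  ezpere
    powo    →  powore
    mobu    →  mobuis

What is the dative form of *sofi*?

sofiis

The alternation tracks the last vowel of the stem — -is when the last vowel of the stem is a high vowel (*azi*, *mobu*); -re when the last vowel of the stem is a non-high vowel (*zajehe*, *zina*, *ezpe*, *powo*).
Since the last vowel of *sofi* is /i/ (a high vowel), it takes -is, giving *sofiis*.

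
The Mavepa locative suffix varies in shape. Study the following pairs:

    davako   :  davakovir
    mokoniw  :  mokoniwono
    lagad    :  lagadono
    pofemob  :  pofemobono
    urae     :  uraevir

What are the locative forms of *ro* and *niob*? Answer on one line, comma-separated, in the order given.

rovir, niobono

The suffix is conditioned by the final sound: -ono when the stem ends in a consonant (*mokoniw*, *lagad*, *pofemob*); -vir when the stem ends in a vowel (*davako*, *urae*).
*ro* — final sound /o/ (a vowel) → -vir → *rovir*.
*niob*: final sound = /b/, a consonant → -ono → *niobono*.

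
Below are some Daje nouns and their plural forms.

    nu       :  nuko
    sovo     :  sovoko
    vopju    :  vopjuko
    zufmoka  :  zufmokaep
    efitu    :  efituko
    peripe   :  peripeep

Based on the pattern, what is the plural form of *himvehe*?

himveheep

The pattern is rounding harmony: -ko when the last vowel of the stem is a rounded vowel (*nu*, *sovo*, *vopju*, *efitu*); -ep when the last vowel of the stem is an unrounded vowel (*zufmoka*, *peripe*).
*himvehe* — last vowel /e/ (an unrounded vowel) → -ep → *himveheep*.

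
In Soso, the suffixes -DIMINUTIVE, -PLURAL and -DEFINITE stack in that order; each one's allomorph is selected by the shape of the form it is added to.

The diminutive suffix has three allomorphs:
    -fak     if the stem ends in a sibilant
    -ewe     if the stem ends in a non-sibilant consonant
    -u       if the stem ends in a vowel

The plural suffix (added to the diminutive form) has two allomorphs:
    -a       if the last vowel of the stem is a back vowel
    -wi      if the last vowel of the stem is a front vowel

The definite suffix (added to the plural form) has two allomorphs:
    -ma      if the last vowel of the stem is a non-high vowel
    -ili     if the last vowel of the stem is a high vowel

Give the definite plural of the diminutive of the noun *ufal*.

Since the final sound of *ufal* is /l/ (a non-sibilant consonant), it takes -ewe, giving *ufalewe*.
The diminutive form *ufalewe*: last vowel = /e/, a front vowel → -wi → *ufalewewi*.
The plural form *ufalewewi* — last vowel /i/ (a high vowel) → -ili → *ufalewewiili*.

ufalewewiili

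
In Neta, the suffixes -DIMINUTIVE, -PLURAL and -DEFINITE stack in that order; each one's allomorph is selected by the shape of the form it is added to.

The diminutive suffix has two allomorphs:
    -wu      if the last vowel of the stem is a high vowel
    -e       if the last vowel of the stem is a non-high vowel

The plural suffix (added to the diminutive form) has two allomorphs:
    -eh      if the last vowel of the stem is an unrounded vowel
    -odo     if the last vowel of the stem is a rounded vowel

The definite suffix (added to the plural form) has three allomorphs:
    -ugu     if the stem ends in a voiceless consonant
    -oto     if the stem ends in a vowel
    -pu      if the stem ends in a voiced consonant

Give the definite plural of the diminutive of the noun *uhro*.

uhroeehugu

Since the last vowel of *uhro* is /o/ (a non-high vowel), it takes -e, giving *uhroe*.
The diminutive form *uhroe* — last vowel /e/ (an unrounded vowel) → -eh → *uhroeeh*.
The final sound of the plural form *uhroeeh* is /h/, which is a voiceless consonant, so the definite suffix is -ugu, giving *uhroeehugu*.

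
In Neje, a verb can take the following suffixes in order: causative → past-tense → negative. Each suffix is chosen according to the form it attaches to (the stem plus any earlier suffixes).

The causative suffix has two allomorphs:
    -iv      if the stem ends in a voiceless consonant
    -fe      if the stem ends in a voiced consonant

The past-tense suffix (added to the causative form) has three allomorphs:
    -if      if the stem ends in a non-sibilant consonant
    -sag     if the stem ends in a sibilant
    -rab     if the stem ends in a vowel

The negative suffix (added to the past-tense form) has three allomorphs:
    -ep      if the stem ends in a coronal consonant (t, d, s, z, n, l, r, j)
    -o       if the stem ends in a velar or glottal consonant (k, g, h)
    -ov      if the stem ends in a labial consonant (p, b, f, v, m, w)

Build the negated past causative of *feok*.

feokivifov

*feok*: final consonant = /k/, voiceless → -iv → *feokiv*.
The final sound of the causative form *feokiv* is /v/, which is a non-sibilant consonant, so the past-tense suffix is -if, giving *feokivif*.
Since the final consonant of the past-tense form *feokivif* is /f/ (labial), it takes -ov, giving *feokivifov*.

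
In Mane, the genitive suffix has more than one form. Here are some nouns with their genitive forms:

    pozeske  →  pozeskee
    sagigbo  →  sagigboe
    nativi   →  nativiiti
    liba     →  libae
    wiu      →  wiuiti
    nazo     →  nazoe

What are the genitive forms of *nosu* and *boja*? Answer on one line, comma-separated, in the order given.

nosuiti, bojae

Looking at the last vowel of each stem: -iti when the last vowel of the stem is a high vowel (*nativi*, *wiu*); -e when the last vowel of the stem is a non-high vowel (*pozeske*, *sagigbo*, *liba*, *nazo*).
*nosu*: last vowel = /u/, a high vowel → -iti → *nosuiti*.
*boja* — last vowel /a/ (a non-high vowel) → -e → *bojae*.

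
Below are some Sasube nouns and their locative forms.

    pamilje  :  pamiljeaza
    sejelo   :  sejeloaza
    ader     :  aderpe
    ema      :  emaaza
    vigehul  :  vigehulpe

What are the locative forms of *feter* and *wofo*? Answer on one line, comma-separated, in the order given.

The suffix is conditioned by the final sound: -pe when the stem ends in a consonant (*ader*, *vigehul*); -aza when the stem ends in a vowel (*pamilje*, *sejelo*, *ema*).
*feter*: final sound = /r/, a consonant → -pe → *feterpe*.
The final sound of *wofo* is /o/, which is a vowel, so the suffix is -aza, giving *wofoaza*.

feterpe, wofoaza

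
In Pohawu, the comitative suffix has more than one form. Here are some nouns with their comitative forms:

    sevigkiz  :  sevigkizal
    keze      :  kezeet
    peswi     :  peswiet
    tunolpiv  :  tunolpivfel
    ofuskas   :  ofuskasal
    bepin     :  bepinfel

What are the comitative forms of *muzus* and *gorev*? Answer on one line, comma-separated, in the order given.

muzusal, gorevfel

The pattern is sibilance of the final sound: -al when the stem ends in a sibilant (*sevigkiz*, *ofuskas*); -fel when the stem ends in a non-sibilant consonant (*tunolpiv*, *bepin*); -et when the stem ends in a vowel (*keze*, *peswi*).
*muzus*: final sound = /s/, a sibilant → -al → *muzusal*.
*gorev* — final sound /v/ (a non-sibilant consonant) → -fel → *gorevfel*.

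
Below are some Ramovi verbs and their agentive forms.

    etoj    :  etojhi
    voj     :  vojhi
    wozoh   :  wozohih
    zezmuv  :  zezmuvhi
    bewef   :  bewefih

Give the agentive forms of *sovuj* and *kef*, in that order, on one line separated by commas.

Looking at the final consonant of each stem: -ih when the stem ends in a voiceless consonant (*wozoh*, *bewef*); -hi when the stem ends in a voiced consonant (*etoj*, *voj*, *zezmuv*).
*sovuj*: final consonant = /j/, voiced → -hi → *sovujhi*.
The final consonant of *kef* is /f/, which is voiceless, so the suffix is -ih, giving *kefih*.

sovujhi, kefih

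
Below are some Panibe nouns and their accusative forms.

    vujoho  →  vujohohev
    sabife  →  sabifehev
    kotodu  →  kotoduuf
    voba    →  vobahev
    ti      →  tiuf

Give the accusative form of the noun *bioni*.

Looking at the last vowel of each stem: -uf when the last vowel of the stem is a high vowel (*kotodu*, *ti*); -hev when the last vowel of the stem is a non-high vowel (*vujoho*, *sabife*, *voba*).
Since the last vowel of *bioni* is /i/ (a high vowel), it takes -uf, giving *bioniuf*.

bioniuf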